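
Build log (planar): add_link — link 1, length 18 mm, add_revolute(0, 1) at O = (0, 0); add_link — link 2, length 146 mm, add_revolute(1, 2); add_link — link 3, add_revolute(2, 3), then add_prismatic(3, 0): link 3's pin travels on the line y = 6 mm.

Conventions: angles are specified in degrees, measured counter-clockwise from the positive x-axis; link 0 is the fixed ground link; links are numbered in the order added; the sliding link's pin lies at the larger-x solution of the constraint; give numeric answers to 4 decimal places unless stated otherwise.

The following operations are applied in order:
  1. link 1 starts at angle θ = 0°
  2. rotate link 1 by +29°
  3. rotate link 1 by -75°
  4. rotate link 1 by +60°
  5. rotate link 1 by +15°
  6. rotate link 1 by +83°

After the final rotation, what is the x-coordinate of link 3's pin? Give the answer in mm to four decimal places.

geometry: r = 18 mm, L = 146 mm, e = 6 mm; θ starts at 0°
rotate link 1 by +29°: θ ← 0° +29° = 29°
rotate link 1 by -75°: θ ← 29° -75° = -46°
rotate link 1 by +60°: θ ← -46° +60° = 14°
rotate link 1 by +15°: θ ← 14° +15° = 29°
rotate link 1 by +83°: θ ← 29° +83° = 112°
crank pin P = (r cos θ, r sin θ) = (-6.742919, 16.689309)
h = r sin θ − e = 16.689309 − 6 = 10.689309
x = r cos θ + √(L² − h²) = -6.742919 + 145.608168 = 138.865250

138.8652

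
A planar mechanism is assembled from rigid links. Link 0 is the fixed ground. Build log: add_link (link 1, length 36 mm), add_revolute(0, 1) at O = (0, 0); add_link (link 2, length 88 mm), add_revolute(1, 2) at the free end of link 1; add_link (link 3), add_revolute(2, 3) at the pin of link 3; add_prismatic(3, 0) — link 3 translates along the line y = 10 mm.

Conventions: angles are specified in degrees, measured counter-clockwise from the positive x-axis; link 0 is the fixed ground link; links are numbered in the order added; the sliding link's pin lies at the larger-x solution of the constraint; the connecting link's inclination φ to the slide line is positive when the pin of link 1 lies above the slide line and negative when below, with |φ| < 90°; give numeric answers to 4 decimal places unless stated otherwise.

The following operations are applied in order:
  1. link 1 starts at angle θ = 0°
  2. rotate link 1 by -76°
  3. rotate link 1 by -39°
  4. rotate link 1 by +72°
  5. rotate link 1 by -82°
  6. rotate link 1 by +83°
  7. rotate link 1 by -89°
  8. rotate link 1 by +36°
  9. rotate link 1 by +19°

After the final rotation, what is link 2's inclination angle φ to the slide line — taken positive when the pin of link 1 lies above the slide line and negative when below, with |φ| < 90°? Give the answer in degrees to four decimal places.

geometry: r = 36 mm, L = 88 mm, e = 10 mm; θ starts at 0°
rotate link 1 by -76°: θ ← 0° -76° = -76°
rotate link 1 by -39°: θ ← -76° -39° = -115°
rotate link 1 by +72°: θ ← -115° +72° = -43°
rotate link 1 by -82°: θ ← -43° -82° = -125°
rotate link 1 by +83°: θ ← -125° +83° = -42°
rotate link 1 by -89°: θ ← -42° -89° = -131°
rotate link 1 by +36°: θ ← -131° +36° = -95°
rotate link 1 by +19°: θ ← -95° +19° = -76°
h = r sin θ − e = -34.930646 − 10 = -44.930646
sin φ = h / L = -44.930646 / 88 = -0.51057552
φ = arcsin(-0.51057552) = -30.702173°

-30.7022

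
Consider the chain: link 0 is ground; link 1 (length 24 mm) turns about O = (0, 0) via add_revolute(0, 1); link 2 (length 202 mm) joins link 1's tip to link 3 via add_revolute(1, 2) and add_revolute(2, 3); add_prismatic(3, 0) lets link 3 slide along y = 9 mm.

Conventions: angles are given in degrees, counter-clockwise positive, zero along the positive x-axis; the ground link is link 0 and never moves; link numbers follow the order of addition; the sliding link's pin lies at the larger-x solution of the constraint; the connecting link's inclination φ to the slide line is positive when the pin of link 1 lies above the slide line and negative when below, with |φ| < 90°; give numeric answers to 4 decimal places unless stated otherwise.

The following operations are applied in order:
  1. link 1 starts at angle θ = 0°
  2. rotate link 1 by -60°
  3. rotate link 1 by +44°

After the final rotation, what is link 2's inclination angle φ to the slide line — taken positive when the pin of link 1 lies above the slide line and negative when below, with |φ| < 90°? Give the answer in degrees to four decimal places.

geometry: r = 24 mm, L = 202 mm, e = 9 mm; θ starts at 0°
rotate link 1 by -60°: θ ← 0° -60° = -60°
rotate link 1 by +44°: θ ← -60° +44° = -16°
h = r sin θ − e = -6.615297 − 9 = -15.615297
sin φ = h / L = -15.615297 / 202 = -0.07730345
φ = arcsin(-0.07730345) = -4.433585°

-4.4336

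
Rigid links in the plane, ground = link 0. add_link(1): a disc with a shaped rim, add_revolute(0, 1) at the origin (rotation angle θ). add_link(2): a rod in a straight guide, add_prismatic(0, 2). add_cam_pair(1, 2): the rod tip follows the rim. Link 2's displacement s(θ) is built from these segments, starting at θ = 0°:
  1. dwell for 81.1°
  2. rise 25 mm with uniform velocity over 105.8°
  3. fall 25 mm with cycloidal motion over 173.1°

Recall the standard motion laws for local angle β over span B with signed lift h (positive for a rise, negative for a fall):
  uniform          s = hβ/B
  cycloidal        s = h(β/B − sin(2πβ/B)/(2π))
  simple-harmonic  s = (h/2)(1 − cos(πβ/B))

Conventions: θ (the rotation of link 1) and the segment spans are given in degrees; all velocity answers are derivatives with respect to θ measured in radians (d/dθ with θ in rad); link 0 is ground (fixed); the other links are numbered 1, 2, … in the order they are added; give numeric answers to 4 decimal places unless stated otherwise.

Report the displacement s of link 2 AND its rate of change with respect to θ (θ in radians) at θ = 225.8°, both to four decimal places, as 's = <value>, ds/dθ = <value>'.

segment 1 (0° to 81.1°, dwell): s unchanged at 0.0000
segment 2 (81.1° to 186.9°, uniform, h = 25) is passed completely: s = 0.0000 + (25) = 25.0000
θ = 225.8° falls in segment 3 (186.9° to 360°, cycloidal, h = -25): β = 225.8 − 186.9 = 38.9°, B = 173.1°; Δs = -25·(0.2247 − sin(2π·0.2247)/(2π)) = -1.6893; s = 25.0000 − 1.6893 = 23.3107
velocity in seg [186.9°–360°] (cycloidal), θ in radians: β = 38.9° = 0.6789 rad, B = 173.1° = 3.0212 rad; ds/dθ = (h/B)(1 − cos(2πβ/B)) = ((-25)/3.0212)(1 − cos(2π·0.2247)) = -6.966376 mm/rad

s = 23.3107, ds/dθ = -6.9664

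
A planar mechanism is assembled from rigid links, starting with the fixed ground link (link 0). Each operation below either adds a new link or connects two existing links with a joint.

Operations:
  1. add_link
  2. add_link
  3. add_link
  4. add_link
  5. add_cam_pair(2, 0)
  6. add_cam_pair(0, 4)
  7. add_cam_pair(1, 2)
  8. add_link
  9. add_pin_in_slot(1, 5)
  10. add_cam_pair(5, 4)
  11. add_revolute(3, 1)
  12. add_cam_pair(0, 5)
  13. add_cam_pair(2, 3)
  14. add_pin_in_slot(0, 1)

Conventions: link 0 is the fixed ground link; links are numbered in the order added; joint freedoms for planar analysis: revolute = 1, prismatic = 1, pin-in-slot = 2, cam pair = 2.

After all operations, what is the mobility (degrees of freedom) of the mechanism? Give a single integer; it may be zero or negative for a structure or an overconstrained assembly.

L=1 J1=0 J2=0
add link → L=2 J1=0 J2=0
add link → L=3 J1=0 J2=0
add link → L=4 J1=0 J2=0
add link → L=5 J1=0 J2=0
C@2,0 dof=2 J2 → L=5 J1=0 J2=1
C@0,4 dof=2 J2 → L=5 J1=0 J2=2
C@1,2 dof=2 J2 → L=5 J1=0 J2=3
add link → L=6 J1=0 J2=3
PS@1,5 dof=2 J2 → L=6 J1=0 J2=4
C@5,4 dof=2 J2 → L=6 J1=0 J2=5
R@3,1 dof=1 J1 → L=6 J1=1 J2=5
C@0,5 dof=2 J2 → L=6 J1=1 J2=6
C@2,3 dof=2 J2 → L=6 J1=1 J2=7
PS@0,1 dof=2 J2 → L=6 J1=1 J2=8
M=3(L−1)−2J1−J2=3·5−2·1−8=5

M = 5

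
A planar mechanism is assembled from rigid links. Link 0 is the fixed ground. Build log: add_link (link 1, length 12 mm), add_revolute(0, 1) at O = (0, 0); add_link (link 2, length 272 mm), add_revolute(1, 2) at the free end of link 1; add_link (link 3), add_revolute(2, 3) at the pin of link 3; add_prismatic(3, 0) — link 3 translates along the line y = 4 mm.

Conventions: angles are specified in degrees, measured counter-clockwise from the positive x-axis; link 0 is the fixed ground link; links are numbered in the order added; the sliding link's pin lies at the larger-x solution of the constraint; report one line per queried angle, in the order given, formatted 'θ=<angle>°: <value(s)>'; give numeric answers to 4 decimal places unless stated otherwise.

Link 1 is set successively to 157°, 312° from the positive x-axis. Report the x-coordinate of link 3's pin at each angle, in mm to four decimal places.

geometry: r = 12 mm, L = 272 mm, e = 4 mm
θ=157°: crank pin P = (r cos θ, r sin θ) = (-11.046058, 4.688774)
θ=157°: h = r sin θ − e = 4.688774 − 4 = 0.688774
θ=157°: x = r cos θ + √(L² − h²) = -11.046058 + 271.999128 = 260.953070
θ=312°: crank pin P = (r cos θ, r sin θ) = (8.029567, -8.917738)
θ=312°: h = r sin θ − e = -8.917738 − 4 = -12.917738
θ=312°: x = r cos θ + √(L² − h²) = 8.029567 + 271.693084 = 279.722652

θ=157°: 260.9531
θ=312°: 279.7227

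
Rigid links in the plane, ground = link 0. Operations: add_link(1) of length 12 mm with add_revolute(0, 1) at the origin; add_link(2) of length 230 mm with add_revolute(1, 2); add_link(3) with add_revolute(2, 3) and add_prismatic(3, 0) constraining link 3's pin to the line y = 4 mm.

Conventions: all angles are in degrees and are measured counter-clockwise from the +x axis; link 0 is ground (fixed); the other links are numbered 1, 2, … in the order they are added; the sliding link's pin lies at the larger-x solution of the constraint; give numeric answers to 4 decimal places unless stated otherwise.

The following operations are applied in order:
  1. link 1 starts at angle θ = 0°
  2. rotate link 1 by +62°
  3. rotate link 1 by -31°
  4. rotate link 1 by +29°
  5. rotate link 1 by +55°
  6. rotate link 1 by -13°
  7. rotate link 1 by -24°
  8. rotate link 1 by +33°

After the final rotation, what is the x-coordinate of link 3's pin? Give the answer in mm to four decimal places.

geometry: r = 12 mm, L = 230 mm, e = 4 mm; θ starts at 0°
rotate link 1 by +62°: θ ← 0° +62° = 62°
rotate link 1 by -31°: θ ← 62° -31° = 31°
rotate link 1 by +29°: θ ← 31° +29° = 60°
rotate link 1 by +55°: θ ← 60° +55° = 115°
rotate link 1 by -13°: θ ← 115° -13° = 102°
rotate link 1 by -24°: θ ← 102° -24° = 78°
rotate link 1 by +33°: θ ← 78° +33° = 111°
crank pin P = (r cos θ, r sin θ) = (-4.300415, 11.202965)
h = r sin θ − e = 11.202965 − 4 = 7.202965
x = r cos θ + √(L² − h²) = -4.300415 + 229.887184 = 225.586768

225.5868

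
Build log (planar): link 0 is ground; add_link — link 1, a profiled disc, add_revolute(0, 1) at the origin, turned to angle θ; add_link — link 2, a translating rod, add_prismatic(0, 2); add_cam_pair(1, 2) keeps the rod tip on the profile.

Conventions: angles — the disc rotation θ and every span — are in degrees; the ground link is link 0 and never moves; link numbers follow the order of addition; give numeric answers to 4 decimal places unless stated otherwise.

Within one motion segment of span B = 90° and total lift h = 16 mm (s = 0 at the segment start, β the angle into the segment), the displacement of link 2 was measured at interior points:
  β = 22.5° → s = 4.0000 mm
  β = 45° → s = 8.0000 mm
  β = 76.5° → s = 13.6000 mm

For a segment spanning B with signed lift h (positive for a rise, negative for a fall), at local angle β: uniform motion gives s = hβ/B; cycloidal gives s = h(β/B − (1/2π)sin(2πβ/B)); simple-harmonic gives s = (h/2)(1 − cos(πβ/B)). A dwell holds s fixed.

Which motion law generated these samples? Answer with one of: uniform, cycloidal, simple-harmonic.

candidates at β/B = r: uniform s = h·r (linear in β); cycloidal s = h·(r − sin(2πr)/(2π)); simple-harmonic s = (h/2)(1 − cos(πr))
β=22.5°: printed 4.0000 | uniform 4.0000, cycloidal 1.4535, simple-harmonic 2.3431
β=45°: printed 8.0000 | uniform 8.0000, cycloidal 8.0000, simple-harmonic 8.0000
β=76.5°: printed 13.6000 | uniform 13.6000, cycloidal 15.6601, simple-harmonic 15.1281
only one law matches every sample → uniform

uniform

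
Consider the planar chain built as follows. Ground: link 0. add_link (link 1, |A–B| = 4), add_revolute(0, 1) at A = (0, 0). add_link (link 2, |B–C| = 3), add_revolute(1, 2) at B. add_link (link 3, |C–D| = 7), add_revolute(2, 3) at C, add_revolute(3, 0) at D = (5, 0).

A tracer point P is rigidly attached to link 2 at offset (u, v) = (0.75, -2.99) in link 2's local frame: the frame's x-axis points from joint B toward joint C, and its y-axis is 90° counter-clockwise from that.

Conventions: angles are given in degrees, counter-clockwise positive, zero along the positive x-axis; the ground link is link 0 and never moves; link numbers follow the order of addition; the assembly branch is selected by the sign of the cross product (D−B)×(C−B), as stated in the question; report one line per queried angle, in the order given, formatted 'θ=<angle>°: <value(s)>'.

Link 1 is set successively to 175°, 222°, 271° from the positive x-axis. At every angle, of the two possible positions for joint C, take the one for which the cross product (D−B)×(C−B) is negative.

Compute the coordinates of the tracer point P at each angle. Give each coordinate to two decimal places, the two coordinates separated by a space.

A=(0,0), D=(5.00,0)
θ=175°: B = A + 4.00·(cos175°, sin175°) = (-3.9848, 0.3486)
θ=175°: |BD| = 8.9915
θ=175°: circle(B,3.00) ∩ circle(D,7.00): a=2.2715, h=1.9597
θ=175°:   candidates: C₊=(-1.6390,2.2188) cross=17.621; C₋=(-1.7910,-1.6977) cross=-17.621
θ=175°:   branch - wants cross < 0 → take C=(-1.7910,-1.6977) (cross=-17.621)
θ=175°: ex = (C−B)/|BC| = (0.7313,-0.6821); ey = (0.6821,0.7313)
θ=175°: P = B + 0.75·ex + -2.99·ey = (-5.4758,-2.3494)
θ=222°: B = A + 4.00·(cos222°, sin222°) = (-2.9726, -2.6765)
θ=222°: |BD| = 8.4099
θ=222°: circle(B,3.00) ∩ circle(D,7.00): a=1.8268, h=2.3797
θ=222°:   candidates: C₊=(-1.9982,0.1608) cross=20.013; C₋=(-0.4834,-4.3511) cross=-20.013
θ=222°:   branch - wants cross < 0 → take C=(-0.4834,-4.3511) (cross=-20.013)
θ=222°: ex = (C−B)/|BC| = (0.8297,-0.5582); ey = (0.5582,0.8297)
θ=222°: P = B + 0.75·ex + -2.99·ey = (-4.0193,-5.5760)
θ=271°: B = A + 4.00·(cos271°, sin271°) = (0.0698, -3.9994)
θ=271°: |BD| = 6.3484
θ=271°: circle(B,3.00) ∩ circle(D,7.00): a=0.0238, h=2.9999
θ=271°:   candidates: C₊=(-1.8016,-1.6547) cross=19.045; C₋=(1.9782,-6.3142) cross=-19.045
θ=271°:   branch - wants cross < 0 → take C=(1.9782,-6.3142) (cross=-19.045)
θ=271°: ex = (C−B)/|BC| = (0.6361,-0.7716); ey = (0.7716,0.6361)
θ=271°: P = B + 0.75·ex + -2.99·ey = (-1.7601,-6.4801)

θ=175°: -5.48 -2.35
θ=222°: -4.02 -5.58
θ=271°: -1.76 -6.48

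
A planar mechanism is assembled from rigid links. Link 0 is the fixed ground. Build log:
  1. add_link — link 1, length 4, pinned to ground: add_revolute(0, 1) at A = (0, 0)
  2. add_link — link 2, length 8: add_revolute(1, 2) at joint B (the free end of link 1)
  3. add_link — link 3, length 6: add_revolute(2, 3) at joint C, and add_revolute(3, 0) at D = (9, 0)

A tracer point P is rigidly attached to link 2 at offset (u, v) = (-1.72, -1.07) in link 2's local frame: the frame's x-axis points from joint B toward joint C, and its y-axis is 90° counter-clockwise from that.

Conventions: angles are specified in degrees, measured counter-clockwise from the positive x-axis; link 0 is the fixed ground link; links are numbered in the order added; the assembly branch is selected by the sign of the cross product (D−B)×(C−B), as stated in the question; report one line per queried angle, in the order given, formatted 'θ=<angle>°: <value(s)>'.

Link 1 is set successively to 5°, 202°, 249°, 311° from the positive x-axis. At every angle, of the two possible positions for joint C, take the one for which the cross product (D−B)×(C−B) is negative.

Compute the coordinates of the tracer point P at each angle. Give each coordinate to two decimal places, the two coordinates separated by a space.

A=(0,0), D=(9.00,0)
θ=5°: B = A + 4.00·(cos5°, sin5°) = (3.9848, 0.3486)
θ=5°: |BD| = 5.0273
θ=5°: circle(B,8.00) ∩ circle(D,6.00): a=5.2984, h=5.9939
θ=5°:   candidates: C₊=(9.6861,5.9606) cross=30.133; C₋=(8.8548,-5.9982) cross=-30.133
θ=5°:   branch - wants cross < 0 → take C=(8.8548,-5.9982) (cross=-30.133)
θ=5°: ex = (C−B)/|BC| = (0.6088,-0.7934); ey = (0.7934,0.6088)
θ=5°: P = B + -1.72·ex + -1.07·ey = (2.0888,1.0618)
θ=202°: B = A + 4.00·(cos202°, sin202°) = (-3.7087, -1.4984)
θ=202°: |BD| = 12.7968
θ=202°: circle(B,8.00) ∩ circle(D,6.00): a=7.4924, h=2.8042
θ=202°:   candidates: C₊=(3.4038,2.1638) cross=35.885; C₋=(4.0605,-3.4061) cross=-35.885
θ=202°:   branch - wants cross < 0 → take C=(4.0605,-3.4061) (cross=-35.885)
θ=202°: ex = (C−B)/|BC| = (0.9712,-0.2385); ey = (0.2385,0.9712)
θ=202°: P = B + -1.72·ex + -1.07·ey = (-5.6343,-2.1274)
θ=249°: B = A + 4.00·(cos249°, sin249°) = (-1.4335, -3.7343)
θ=249°: |BD| = 11.0816
θ=249°: circle(B,8.00) ∩ circle(D,6.00): a=6.8042, h=4.2075
θ=249°:   candidates: C₊=(3.5549,2.5200) cross=46.626; C₋=(6.3906,-5.4029) cross=-46.626
θ=249°:   branch - wants cross < 0 → take C=(6.3906,-5.4029) (cross=-46.626)
θ=249°: ex = (C−B)/|BC| = (0.9780,-0.2086); ey = (0.2086,0.9780)
θ=249°: P = B + -1.72·ex + -1.07·ey = (-3.3388,-4.4221)
θ=311°: B = A + 4.00·(cos311°, sin311°) = (2.6242, -3.0188)
θ=311°: |BD| = 7.0543
θ=311°: circle(B,8.00) ∩ circle(D,6.00): a=5.5118, h=5.7983
θ=311°:   candidates: C₊=(5.1245,4.5804) cross=40.903; C₋=(10.0871,-5.9007) cross=-40.903
θ=311°:   branch - wants cross < 0 → take C=(10.0871,-5.9007) (cross=-40.903)
θ=311°: ex = (C−B)/|BC| = (0.9329,-0.3602); ey = (0.3602,0.9329)
θ=311°: P = B + -1.72·ex + -1.07·ey = (0.6343,-3.3974)

θ=5°: 2.09 1.06
θ=202°: -5.63 -2.13
θ=249°: -3.34 -4.42
θ=311°: 0.63 -3.40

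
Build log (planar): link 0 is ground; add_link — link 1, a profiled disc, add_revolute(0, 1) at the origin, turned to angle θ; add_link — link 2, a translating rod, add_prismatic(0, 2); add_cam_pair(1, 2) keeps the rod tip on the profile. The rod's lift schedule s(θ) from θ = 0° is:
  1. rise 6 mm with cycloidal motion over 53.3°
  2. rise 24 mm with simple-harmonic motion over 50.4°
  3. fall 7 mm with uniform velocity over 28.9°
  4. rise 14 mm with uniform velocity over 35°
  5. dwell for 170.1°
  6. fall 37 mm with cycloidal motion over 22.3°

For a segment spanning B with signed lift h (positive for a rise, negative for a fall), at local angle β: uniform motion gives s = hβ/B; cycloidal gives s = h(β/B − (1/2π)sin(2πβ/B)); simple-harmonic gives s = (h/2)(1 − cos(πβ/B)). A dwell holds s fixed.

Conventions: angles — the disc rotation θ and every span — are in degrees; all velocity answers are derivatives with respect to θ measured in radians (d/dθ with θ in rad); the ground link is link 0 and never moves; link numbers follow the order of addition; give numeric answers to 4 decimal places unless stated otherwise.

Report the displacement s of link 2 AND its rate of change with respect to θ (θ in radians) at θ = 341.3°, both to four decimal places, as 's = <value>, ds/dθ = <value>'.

seg 1 [0°–53.3°] cycloidal, h=6: full span → s += 6 → s = 6.0000
seg 2 [53.3°–103.7°] simple-harmonic, h=24: full span → s += 24 → s = 30.0000
seg 3 [103.7°–132.6°] uniform, h=-7: full span → s += -7 → s = 23.0000
seg 4 [132.6°–167.6°] uniform, h=14: full span → s += 14 → s = 37.0000
seg 5 [167.6°–337.7°] dwell: s stays 37.0000
seg 6 [337.7°–360°] cycloidal, h=-37: θ=341.3° here. β=3.6, B=22.3. -37·(0.1614 − sin(2π·0.1614)/(2π)) = -0.9728 → s = 36.0272
velocity in seg [337.7°–360°] (cycloidal), θ in radians: β = 3.6° = 0.0628 rad, B = 22.3° = 0.3892 rad; ds/dθ = (h/B)(1 − cos(2πβ/B)) = ((-37)/0.3892)(1 − cos(2π·0.1614)) = -44.852264 mm/rad

s = 36.0272, ds/dθ = -44.8523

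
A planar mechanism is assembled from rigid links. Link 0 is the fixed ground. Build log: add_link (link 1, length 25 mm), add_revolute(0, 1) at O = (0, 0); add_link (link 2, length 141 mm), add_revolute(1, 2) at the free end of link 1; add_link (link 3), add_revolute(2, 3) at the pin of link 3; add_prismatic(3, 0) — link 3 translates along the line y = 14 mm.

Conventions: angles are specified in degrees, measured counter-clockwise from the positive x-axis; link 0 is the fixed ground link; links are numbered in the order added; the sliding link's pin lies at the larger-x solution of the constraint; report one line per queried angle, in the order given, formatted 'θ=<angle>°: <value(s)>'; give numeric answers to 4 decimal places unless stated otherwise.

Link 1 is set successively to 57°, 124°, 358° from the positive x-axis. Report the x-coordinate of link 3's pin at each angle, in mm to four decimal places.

geometry: r = 25 mm, L = 141 mm, e = 14 mm
θ=57°: crank pin P = (r cos θ, r sin θ) = (13.615976, 20.966764)
θ=57°: h = r sin θ − e = 20.966764 − 14 = 6.966764
θ=57°: x = r cos θ + √(L² − h²) = 13.615976 + 140.827782 = 154.443758
θ=124°: crank pin P = (r cos θ, r sin θ) = (-13.979823, 20.725939)
θ=124°: h = r sin θ − e = 20.725939 − 14 = 6.725939
θ=124°: x = r cos θ + √(L² − h²) = -13.979823 + 140.839489 = 126.859667
θ=358°: crank pin P = (r cos θ, r sin θ) = (24.984771, -0.872487)
θ=358°: h = r sin θ − e = -0.872487 − 14 = -14.872487
θ=358°: x = r cos θ + √(L² − h²) = 24.984771 + 140.213441 = 165.198212

θ=57°: 154.4438
θ=124°: 126.8597
θ=358°: 165.1982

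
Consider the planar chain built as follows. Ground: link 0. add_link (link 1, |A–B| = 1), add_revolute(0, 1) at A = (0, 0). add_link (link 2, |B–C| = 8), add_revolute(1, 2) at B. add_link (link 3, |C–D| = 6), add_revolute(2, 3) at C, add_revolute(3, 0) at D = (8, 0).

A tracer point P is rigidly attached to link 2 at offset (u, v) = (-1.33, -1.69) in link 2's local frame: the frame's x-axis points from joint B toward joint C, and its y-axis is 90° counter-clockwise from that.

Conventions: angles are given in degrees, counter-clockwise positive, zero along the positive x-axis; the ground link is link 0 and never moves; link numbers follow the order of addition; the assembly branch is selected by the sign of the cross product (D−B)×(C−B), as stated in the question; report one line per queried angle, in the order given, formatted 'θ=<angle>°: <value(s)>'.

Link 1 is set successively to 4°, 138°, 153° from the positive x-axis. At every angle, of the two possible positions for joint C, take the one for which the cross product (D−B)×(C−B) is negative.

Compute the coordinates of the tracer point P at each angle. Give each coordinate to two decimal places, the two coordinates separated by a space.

A=(0,0), D=(8.00,0)
θ=4°: B = A + 1.00·(cos4°, sin4°) = (0.9976, 0.0698)
θ=4°: |BD| = 7.0028
θ=4°: circle(B,8.00) ∩ circle(D,6.00): a=5.5006, h=5.8089
θ=4°:   candidates: C₊=(6.5558,5.8236) cross=40.679; C₋=(6.4400,-5.7937) cross=-40.679
θ=4°:   branch - wants cross < 0 → take C=(6.4400,-5.7937) (cross=-40.679)
θ=4°: ex = (C−B)/|BC| = (0.6803,-0.7329); ey = (0.7329,0.6803)
θ=4°: P = B + -1.33·ex + -1.69·ey = (-1.1459,-0.1052)
θ=138°: B = A + 1.00·(cos138°, sin138°) = (-0.7431, 0.6691)
θ=138°: |BD| = 8.7687
θ=138°: circle(B,8.00) ∩ circle(D,6.00): a=5.9809, h=5.3130
θ=138°:   candidates: C₊=(5.6258,5.5103) cross=46.588; C₋=(4.8149,-5.0848) cross=-46.588
θ=138°:   branch - wants cross < 0 → take C=(4.8149,-5.0848) (cross=-46.588)
θ=138°: ex = (C−B)/|BC| = (0.6948,-0.7192); ey = (0.7192,0.6948)
θ=138°: P = B + -1.33·ex + -1.69·ey = (-2.8827,0.4516)
θ=153°: B = A + 1.00·(cos153°, sin153°) = (-0.8910, 0.4540)
θ=153°: |BD| = 8.9026
θ=153°: circle(B,8.00) ∩ circle(D,6.00): a=6.0239, h=5.2643
θ=153°:   candidates: C₊=(5.3935,5.4043) cross=46.866; C₋=(4.8566,-5.1107) cross=-46.866
θ=153°:   branch - wants cross < 0 → take C=(4.8566,-5.1107) (cross=-46.866)
θ=153°: ex = (C−B)/|BC| = (0.7184,-0.6956); ey = (0.6956,0.7184)
θ=153°: P = B + -1.33·ex + -1.69·ey = (-3.0221,0.1649)

θ=4°: -1.15 -0.11
θ=138°: -2.88 0.45
θ=153°: -3.02 0.16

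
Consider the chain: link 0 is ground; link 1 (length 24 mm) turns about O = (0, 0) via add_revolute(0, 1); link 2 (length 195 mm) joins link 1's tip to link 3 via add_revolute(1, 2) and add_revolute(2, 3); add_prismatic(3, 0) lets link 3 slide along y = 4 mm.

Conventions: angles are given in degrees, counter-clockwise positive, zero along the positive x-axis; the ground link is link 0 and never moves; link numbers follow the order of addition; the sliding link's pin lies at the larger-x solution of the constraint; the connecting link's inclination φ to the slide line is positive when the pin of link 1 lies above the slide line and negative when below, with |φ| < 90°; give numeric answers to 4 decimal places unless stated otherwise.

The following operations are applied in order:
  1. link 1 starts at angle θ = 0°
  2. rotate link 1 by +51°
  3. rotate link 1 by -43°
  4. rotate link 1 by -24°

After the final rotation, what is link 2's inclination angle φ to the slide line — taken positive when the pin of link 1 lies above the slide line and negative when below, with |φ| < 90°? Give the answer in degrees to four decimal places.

geometry: r = 24 mm, L = 195 mm, e = 4 mm; θ starts at 0°
rotate link 1 by +51°: θ ← 0° +51° = 51°
rotate link 1 by -43°: θ ← 51° -43° = 8°
rotate link 1 by -24°: θ ← 8° -24° = -16°
h = r sin θ − e = -6.615297 − 4 = -10.615297
sin φ = h / L = -10.615297 / 195 = -0.05443742
φ = arcsin(-0.05443742) = -3.120577°

-3.1206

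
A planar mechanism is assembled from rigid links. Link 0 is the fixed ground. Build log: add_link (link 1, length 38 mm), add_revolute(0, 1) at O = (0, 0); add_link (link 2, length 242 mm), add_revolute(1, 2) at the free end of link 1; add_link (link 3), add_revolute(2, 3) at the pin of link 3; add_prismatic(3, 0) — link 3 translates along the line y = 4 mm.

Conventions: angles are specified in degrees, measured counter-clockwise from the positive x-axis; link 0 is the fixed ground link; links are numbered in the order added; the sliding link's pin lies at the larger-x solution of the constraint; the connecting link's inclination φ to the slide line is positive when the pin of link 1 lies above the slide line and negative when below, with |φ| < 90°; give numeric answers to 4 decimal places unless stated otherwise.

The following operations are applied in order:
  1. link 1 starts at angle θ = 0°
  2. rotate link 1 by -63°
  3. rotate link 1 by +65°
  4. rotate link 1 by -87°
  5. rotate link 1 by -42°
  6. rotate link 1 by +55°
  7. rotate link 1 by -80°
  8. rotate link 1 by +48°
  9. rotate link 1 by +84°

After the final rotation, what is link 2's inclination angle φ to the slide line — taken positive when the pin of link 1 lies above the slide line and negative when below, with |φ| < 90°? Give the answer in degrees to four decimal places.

geometry: r = 38 mm, L = 242 mm, e = 4 mm; θ starts at 0°
rotate link 1 by -63°: θ ← 0° -63° = -63°
rotate link 1 by +65°: θ ← -63° +65° = 2°
rotate link 1 by -87°: θ ← 2° -87° = -85°
rotate link 1 by -42°: θ ← -85° -42° = -127°
rotate link 1 by +55°: θ ← -127° +55° = -72°
rotate link 1 by -80°: θ ← -72° -80° = -152°
rotate link 1 by +48°: θ ← -152° +48° = -104°
rotate link 1 by +84°: θ ← -104° +84° = -20°
h = r sin θ − e = -12.996765 − 4 = -16.996765
sin φ = h / L = -16.996765 / 242 = -0.07023457
φ = arcsin(-0.07023457) = -4.027460°

-4.0275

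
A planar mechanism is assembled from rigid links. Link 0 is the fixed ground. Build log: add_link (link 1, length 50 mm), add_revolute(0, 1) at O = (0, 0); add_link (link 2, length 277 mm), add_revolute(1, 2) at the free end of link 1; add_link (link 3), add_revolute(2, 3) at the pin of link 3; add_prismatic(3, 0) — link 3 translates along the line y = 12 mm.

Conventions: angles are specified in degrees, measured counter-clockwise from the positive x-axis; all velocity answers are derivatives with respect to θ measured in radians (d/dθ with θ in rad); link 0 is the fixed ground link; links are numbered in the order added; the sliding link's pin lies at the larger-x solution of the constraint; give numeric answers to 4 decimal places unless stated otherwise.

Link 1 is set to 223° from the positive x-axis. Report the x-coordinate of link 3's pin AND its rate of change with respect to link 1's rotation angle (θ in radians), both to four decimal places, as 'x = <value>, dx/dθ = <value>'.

geometry: r = 50 mm, L = 277 mm, e = 12 mm
crank pin P = (r cos θ, r sin θ) = (-36.567685, -34.099918)
h = r sin θ − e = -34.099918 − 12 = -46.099918
x = r cos θ + √(L² − h²) = -36.567685 + 273.136958 = 236.569272
dx/dθ = −r sin θ − h·r cos θ/√(L² − h²) (θ in radians; h = -46.099918) = 27.928043

x = 236.5693, dx/dθ = 27.9280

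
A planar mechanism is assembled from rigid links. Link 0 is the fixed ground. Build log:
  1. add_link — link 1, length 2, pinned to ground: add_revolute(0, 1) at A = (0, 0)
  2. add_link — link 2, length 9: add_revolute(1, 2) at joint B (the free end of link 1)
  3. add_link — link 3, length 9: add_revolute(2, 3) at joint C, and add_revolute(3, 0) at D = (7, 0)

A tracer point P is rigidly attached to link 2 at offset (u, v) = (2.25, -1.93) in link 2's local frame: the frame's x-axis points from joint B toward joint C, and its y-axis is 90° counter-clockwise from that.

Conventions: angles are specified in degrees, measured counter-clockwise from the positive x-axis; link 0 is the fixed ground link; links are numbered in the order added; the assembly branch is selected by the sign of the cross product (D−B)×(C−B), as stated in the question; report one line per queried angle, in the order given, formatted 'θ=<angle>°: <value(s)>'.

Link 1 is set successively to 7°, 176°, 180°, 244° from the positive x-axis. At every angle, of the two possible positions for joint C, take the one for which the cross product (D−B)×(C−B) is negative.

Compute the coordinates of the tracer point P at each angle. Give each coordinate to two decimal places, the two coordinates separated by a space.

A=(0,0), D=(7.00,0)
θ=7°: B = A + 2.00·(cos7°, sin7°) = (1.9851, 0.2437)
θ=7°: |BD| = 5.0208
θ=7°: circle(B,9.00) ∩ circle(D,9.00): a=2.5104, h=8.6428
θ=7°:   candidates: C₊=(4.9121,8.7545) cross=43.394; C₋=(4.0730,-8.5107) cross=-43.394
θ=7°:   branch - wants cross < 0 → take C=(4.0730,-8.5107) (cross=-43.394)
θ=7°: ex = (C−B)/|BC| = (0.2320,-0.9727); ey = (0.9727,0.2320)
θ=7°: P = B + 2.25·ex + -1.93·ey = (0.6297,-2.3926)
θ=176°: B = A + 2.00·(cos176°, sin176°) = (-1.9951, 0.1395)
θ=176°: |BD| = 8.9962
θ=176°: circle(B,9.00) ∩ circle(D,9.00): a=4.4981, h=7.7953
θ=176°:   candidates: C₊=(2.6233,7.8641) cross=70.128; C₋=(2.3815,-7.7246) cross=-70.128
θ=176°:   branch - wants cross < 0 → take C=(2.3815,-7.7246) (cross=-70.128)
θ=176°: ex = (C−B)/|BC| = (0.4863,-0.8738); ey = (0.8738,0.4863)
θ=176°: P = B + 2.25·ex + -1.93·ey = (-2.5874,-2.7651)
θ=180°: B = A + 2.00·(cos180°, sin180°) = (-2.0000, 0.0000)
θ=180°: |BD| = 9.0000
θ=180°: circle(B,9.00) ∩ circle(D,9.00): a=4.5000, h=7.7942
θ=180°:   candidates: C₊=(2.5000,7.7942) cross=70.148; C₋=(2.5000,-7.7942) cross=-70.148
θ=180°:   branch - wants cross < 0 → take C=(2.5000,-7.7942) (cross=-70.148)
θ=180°: ex = (C−B)/|BC| = (0.5000,-0.8660); ey = (0.8660,0.5000)
θ=180°: P = B + 2.25·ex + -1.93·ey = (-2.5464,-2.9136)
θ=244°: B = A + 2.00·(cos244°, sin244°) = (-0.8767, -1.7976)
θ=244°: |BD| = 8.0793
θ=244°: circle(B,9.00) ∩ circle(D,9.00): a=4.0396, h=8.0425
θ=244°:   candidates: C₊=(1.2722,6.9421) cross=64.977; C₋=(4.8510,-8.7397) cross=-64.977
θ=244°:   branch - wants cross < 0 → take C=(4.8510,-8.7397) (cross=-64.977)
θ=244°: ex = (C−B)/|BC| = (0.6364,-0.7713); ey = (0.7713,0.6364)
θ=244°: P = B + 2.25·ex + -1.93·ey = (-0.9335,-4.7614)

θ=7°: 0.63 -2.39
θ=176°: -2.59 -2.77
θ=180°: -2.55 -2.91
θ=244°: -0.93 -4.76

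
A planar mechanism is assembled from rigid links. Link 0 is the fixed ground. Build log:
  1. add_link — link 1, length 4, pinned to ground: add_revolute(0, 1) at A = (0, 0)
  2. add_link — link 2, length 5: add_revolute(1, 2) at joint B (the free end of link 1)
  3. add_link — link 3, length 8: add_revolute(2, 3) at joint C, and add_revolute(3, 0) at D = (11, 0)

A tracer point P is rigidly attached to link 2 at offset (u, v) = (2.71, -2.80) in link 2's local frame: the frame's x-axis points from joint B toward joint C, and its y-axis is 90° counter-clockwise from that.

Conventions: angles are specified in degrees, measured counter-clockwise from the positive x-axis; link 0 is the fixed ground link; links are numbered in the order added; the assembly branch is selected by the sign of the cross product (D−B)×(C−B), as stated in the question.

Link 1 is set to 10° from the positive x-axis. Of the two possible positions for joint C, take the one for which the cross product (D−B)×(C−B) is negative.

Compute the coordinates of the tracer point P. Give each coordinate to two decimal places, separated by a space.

A=(0,0), D=(11.00,0)
B = A + 4.00·(cos10°, sin10°) = (3.9392, 0.6946)
|BD| = 7.0949
circle(B,5.00) ∩ circle(D,8.00): a=0.7990, h=4.9358
  candidates: C₊=(5.2176,5.5284) cross=35.018; C₋=(4.2511,-4.2957) cross=-35.018
  branch - wants cross < 0 → take C=(4.2511,-4.2957) (cross=-35.018)
ex = (C−B)/|BC| = (0.0624,-0.9981); ey = (0.9981,0.0624)
P = B + 2.71·ex + -2.80·ey = (1.3137,-2.1848)

1.31 -2.18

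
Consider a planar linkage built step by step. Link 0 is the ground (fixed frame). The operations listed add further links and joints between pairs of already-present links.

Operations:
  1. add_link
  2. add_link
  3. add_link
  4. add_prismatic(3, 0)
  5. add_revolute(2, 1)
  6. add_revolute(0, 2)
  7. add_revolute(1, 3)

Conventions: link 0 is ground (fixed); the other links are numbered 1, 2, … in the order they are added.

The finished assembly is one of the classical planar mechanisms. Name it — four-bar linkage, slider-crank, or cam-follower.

links: 4 (incl. ground); joints: 3 revolute, 1 prismatic, 0 higher (cam) pair, forming one closed loop
4 links, 3 revolutes + 1 prismatic in one loop → slider-crank

slider-crank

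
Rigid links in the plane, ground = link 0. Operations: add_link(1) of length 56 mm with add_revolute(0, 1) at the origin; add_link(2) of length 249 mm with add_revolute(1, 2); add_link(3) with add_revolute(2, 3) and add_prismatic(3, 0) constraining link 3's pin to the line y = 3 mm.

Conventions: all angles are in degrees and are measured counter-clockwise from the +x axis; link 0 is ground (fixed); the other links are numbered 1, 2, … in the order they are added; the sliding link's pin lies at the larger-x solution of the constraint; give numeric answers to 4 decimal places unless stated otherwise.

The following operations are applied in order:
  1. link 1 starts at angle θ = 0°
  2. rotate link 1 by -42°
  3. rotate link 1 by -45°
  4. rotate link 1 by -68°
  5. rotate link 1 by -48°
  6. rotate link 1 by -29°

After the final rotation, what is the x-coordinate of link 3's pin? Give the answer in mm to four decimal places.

geometry: r = 56 mm, L = 249 mm, e = 3 mm; θ starts at 0°
rotate link 1 by -42°: θ ← 0° -42° = -42°
rotate link 1 by -45°: θ ← -42° -45° = -87°
rotate link 1 by -68°: θ ← -87° -68° = -155°
rotate link 1 by -48°: θ ← -155° -48° = -203°
rotate link 1 by -29°: θ ← -203° -29° = -232°
crank pin P = (r cos θ, r sin θ) = (-34.477043, 44.128602)
h = r sin θ − e = 44.128602 − 3 = 41.128602
x = r cos θ + √(L² − h²) = -34.477043 + 245.579800 = 211.102757

211.1028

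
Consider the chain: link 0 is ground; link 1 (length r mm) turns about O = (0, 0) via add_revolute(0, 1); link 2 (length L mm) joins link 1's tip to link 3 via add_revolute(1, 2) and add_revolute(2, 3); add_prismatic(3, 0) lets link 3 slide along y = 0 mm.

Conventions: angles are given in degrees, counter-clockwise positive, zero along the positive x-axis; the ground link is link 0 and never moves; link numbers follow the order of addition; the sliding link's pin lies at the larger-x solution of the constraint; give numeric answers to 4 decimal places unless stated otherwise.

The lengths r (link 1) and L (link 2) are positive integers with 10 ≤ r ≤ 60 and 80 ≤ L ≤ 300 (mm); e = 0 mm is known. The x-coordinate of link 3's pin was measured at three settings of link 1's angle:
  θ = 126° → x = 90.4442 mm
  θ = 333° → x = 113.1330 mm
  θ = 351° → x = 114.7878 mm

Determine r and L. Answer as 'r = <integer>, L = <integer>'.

constraint per measurement: (x − r cos θ)² + (r sin θ − e)² = L²
subtracting the θ₁ and θ₂ equations cancels the r² and L² terms:
r = (x₁² − x₂²) / (2[(x₁cos θ₁ + e sin θ₁) − (x₂cos θ₂ + e sin θ₂)]) = 15.0000 → r = 15
L² = (x₁ − r cos θ₁)² + (r sin θ₁ − e)² = 10000.0063 → L = 100.0000 → L = 100
check at θ₃=351°: x = 114.7878 (printed 114.7878) ✓

r = 15, L = 100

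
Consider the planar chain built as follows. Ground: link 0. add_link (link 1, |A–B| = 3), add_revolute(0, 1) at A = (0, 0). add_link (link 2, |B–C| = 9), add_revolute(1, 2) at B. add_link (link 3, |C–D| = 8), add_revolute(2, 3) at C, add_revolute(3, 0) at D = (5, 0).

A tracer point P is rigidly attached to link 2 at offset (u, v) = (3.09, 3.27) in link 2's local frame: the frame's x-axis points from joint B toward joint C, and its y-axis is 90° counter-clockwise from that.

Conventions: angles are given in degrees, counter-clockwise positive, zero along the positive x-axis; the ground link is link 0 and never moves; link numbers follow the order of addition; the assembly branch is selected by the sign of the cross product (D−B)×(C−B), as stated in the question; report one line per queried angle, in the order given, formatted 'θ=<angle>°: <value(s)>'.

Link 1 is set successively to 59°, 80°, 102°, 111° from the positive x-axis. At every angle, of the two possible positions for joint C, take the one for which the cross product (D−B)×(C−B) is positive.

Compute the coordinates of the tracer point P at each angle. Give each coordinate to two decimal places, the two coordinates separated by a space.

A=(0,0), D=(5.00,0)
θ=59°: B = A + 3.00·(cos59°, sin59°) = (1.5451, 2.5715)
θ=59°: |BD| = 4.3068
θ=59°: circle(B,9.00) ∩ circle(D,8.00): a=4.1270, h=7.9980
θ=59°:   candidates: C₊=(9.6311,6.5232) cross=34.446; C₋=(0.0804,-6.3085) cross=-34.446
θ=59°:   branch + wants cross > 0 → take C=(9.6311,6.5232) (cross=34.446)
θ=59°: ex = (C−B)/|BC| = (0.8984,0.4391); ey = (-0.4391,0.8984)
θ=59°: P = B + 3.09·ex + 3.27·ey = (2.8855,6.8662)
θ=80°: B = A + 3.00·(cos80°, sin80°) = (0.5209, 2.9544)
θ=80°: |BD| = 5.3657
θ=80°: circle(B,9.00) ∩ circle(D,8.00): a=4.2670, h=7.9242
θ=80°:   candidates: C₊=(8.4460,7.2198) cross=42.519; C₋=(-0.2803,-6.0098) cross=-42.519
θ=80°:   branch + wants cross > 0 → take C=(8.4460,7.2198) (cross=42.519)
θ=80°: ex = (C−B)/|BC| = (0.8806,0.4739); ey = (-0.4739,0.8806)
θ=80°: P = B + 3.09·ex + 3.27·ey = (1.6922,7.2983)
θ=102°: B = A + 3.00·(cos102°, sin102°) = (-0.6237, 2.9344)
θ=102°: |BD| = 6.3433
θ=102°: circle(B,9.00) ∩ circle(D,8.00): a=4.5116, h=7.7875
θ=102°:   candidates: C₊=(6.9787,7.7514) cross=49.398; C₋=(-0.2264,-6.0568) cross=-49.398
θ=102°:   branch + wants cross > 0 → take C=(6.9787,7.7514) (cross=49.398)
θ=102°: ex = (C−B)/|BC| = (0.8447,0.5352); ey = (-0.5352,0.8447)
θ=102°: P = B + 3.09·ex + 3.27·ey = (0.2362,7.3505)
θ=111°: B = A + 3.00·(cos111°, sin111°) = (-1.0751, 2.8007)
θ=111°: |BD| = 6.6896
θ=111°: circle(B,9.00) ∩ circle(D,8.00): a=4.6154, h=7.7264
θ=111°:   candidates: C₊=(6.3512,7.8851) cross=51.687; C₋=(-0.1185,-6.1483) cross=-51.687
θ=111°:   branch + wants cross > 0 → take C=(6.3512,7.8851) (cross=51.687)
θ=111°: ex = (C−B)/|BC| = (0.8251,0.5649); ey = (-0.5649,0.8251)
θ=111°: P = B + 3.09·ex + 3.27·ey = (-0.3727,7.2446)

θ=59°: 2.89 6.87
θ=80°: 1.69 7.30
θ=102°: 0.24 7.35
θ=111°: -0.37 7.24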